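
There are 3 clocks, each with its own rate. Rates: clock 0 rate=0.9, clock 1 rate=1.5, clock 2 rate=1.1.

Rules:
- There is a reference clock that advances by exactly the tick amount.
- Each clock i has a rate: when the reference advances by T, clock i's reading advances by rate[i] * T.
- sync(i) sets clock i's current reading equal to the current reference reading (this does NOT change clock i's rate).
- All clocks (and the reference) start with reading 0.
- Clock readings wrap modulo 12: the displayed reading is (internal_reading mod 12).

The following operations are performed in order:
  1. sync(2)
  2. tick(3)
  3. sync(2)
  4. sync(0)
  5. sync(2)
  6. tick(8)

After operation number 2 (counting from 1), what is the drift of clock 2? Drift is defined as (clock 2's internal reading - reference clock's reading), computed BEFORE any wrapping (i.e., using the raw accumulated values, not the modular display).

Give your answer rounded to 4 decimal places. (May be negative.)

Answer: 0.3000

Derivation:
After op 1 sync(2): ref=0.0000 raw=[0.0000 0.0000 0.0000]
After op 2 tick(3): ref=3.0000 raw=[2.7000 4.5000 3.3000]
Drift of clock 2 after op 2: 3.3000 - 3.0000 = 0.3000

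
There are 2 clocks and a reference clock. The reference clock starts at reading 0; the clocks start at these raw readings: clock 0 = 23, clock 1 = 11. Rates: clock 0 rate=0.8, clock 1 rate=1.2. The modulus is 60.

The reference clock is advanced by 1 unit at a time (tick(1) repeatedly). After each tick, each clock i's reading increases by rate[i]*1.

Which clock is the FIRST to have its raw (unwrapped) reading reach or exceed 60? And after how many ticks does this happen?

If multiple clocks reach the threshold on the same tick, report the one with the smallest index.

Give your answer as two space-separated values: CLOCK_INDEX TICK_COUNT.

clock 0: start=23, rate=0.8, needs 60-23 = 37; ticks = ceil(37/0.8) = ceil(46.2500) = 47; reading at tick 47 = 23 + 0.8*47 = 60.6000
clock 1: start=11, rate=1.2, needs 60-11 = 49; ticks = ceil(49/1.2) = ceil(40.8333) = 41; reading at tick 41 = 11 + 1.2*41 = 60.2000
Minimum tick count = 41; winners = [1]; smallest index = 1

Answer: 1 41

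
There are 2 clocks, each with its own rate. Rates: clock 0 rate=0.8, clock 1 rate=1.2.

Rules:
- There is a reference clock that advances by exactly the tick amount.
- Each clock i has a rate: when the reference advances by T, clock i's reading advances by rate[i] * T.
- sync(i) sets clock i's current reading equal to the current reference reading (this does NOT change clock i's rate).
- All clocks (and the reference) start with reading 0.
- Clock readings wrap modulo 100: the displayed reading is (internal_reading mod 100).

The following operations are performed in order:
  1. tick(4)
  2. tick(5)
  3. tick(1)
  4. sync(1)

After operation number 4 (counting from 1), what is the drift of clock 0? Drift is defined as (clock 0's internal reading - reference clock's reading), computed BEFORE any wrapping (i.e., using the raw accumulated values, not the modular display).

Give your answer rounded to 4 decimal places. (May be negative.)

Answer: -2.0000

Derivation:
After op 1 tick(4): ref=4.0000 raw=[3.2000 4.8000]
After op 2 tick(5): ref=9.0000 raw=[7.2000 10.8000]
After op 3 tick(1): ref=10.0000 raw=[8.0000 12.0000]
After op 4 sync(1): ref=10.0000 raw=[8.0000 10.0000]
Drift of clock 0 after op 4: 8.0000 - 10.0000 = -2.0000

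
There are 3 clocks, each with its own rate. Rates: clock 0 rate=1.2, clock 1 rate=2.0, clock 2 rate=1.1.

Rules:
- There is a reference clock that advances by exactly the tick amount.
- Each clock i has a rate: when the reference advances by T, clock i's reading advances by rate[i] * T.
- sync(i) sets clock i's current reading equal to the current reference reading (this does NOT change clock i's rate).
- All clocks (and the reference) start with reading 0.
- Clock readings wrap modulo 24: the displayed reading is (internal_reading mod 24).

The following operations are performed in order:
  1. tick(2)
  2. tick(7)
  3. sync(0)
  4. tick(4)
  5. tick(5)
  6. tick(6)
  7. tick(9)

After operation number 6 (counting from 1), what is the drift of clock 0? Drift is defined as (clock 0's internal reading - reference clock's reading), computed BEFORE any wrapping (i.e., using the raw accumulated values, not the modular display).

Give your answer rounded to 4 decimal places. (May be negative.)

After op 1 tick(2): ref=2.0000 raw=[2.4000 4.0000 2.2000]
After op 2 tick(7): ref=9.0000 raw=[10.8000 18.0000 9.9000]
After op 3 sync(0): ref=9.0000 raw=[9.0000 18.0000 9.9000]
After op 4 tick(4): ref=13.0000 raw=[13.8000 26.0000 14.3000]
After op 5 tick(5): ref=18.0000 raw=[19.8000 36.0000 19.8000]
After op 6 tick(6): ref=24.0000 raw=[27.0000 48.0000 26.4000]
Drift of clock 0 after op 6: 27.0000 - 24.0000 = 3.0000

Answer: 3.0000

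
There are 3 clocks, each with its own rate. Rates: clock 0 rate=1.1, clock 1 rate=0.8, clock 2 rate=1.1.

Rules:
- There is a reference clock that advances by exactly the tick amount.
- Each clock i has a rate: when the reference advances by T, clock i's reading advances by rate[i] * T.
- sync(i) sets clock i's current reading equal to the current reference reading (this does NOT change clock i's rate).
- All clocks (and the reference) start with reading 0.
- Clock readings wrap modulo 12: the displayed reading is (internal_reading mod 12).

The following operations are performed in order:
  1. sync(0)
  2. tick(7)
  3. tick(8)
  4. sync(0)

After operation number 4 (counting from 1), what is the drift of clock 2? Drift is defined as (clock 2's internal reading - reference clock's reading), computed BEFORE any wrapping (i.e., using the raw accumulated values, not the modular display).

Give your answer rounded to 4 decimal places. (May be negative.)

After op 1 sync(0): ref=0.0000 raw=[0.0000 0.0000 0.0000]
After op 2 tick(7): ref=7.0000 raw=[7.7000 5.6000 7.7000]
After op 3 tick(8): ref=15.0000 raw=[16.5000 12.0000 16.5000]
After op 4 sync(0): ref=15.0000 raw=[15.0000 12.0000 16.5000]
Drift of clock 2 after op 4: 16.5000 - 15.0000 = 1.5000

Answer: 1.5000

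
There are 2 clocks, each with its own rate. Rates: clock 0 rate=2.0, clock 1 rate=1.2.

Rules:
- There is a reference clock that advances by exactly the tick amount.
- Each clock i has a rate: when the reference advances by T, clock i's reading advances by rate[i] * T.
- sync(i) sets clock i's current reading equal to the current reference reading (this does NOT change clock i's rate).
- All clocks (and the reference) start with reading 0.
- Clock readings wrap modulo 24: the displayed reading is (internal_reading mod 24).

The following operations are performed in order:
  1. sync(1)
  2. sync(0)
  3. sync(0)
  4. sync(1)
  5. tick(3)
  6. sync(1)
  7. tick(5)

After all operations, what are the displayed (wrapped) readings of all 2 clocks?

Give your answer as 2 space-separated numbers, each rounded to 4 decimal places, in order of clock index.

After op 1 sync(1): ref=0.0000 raw=[0.0000 0.0000]
After op 2 sync(0): ref=0.0000 raw=[0.0000 0.0000]
After op 3 sync(0): ref=0.0000 raw=[0.0000 0.0000]
After op 4 sync(1): ref=0.0000 raw=[0.0000 0.0000]
After op 5 tick(3): ref=3.0000 raw=[6.0000 3.6000]
After op 6 sync(1): ref=3.0000 raw=[6.0000 3.0000]
After op 7 tick(5): ref=8.0000 raw=[16.0000 9.0000]
Wrap final raw readings (mod 24): 16.0000 mod 24 = 16.0000; 9.0000 mod 24 = 9.0000

Answer: 16.0000 9.0000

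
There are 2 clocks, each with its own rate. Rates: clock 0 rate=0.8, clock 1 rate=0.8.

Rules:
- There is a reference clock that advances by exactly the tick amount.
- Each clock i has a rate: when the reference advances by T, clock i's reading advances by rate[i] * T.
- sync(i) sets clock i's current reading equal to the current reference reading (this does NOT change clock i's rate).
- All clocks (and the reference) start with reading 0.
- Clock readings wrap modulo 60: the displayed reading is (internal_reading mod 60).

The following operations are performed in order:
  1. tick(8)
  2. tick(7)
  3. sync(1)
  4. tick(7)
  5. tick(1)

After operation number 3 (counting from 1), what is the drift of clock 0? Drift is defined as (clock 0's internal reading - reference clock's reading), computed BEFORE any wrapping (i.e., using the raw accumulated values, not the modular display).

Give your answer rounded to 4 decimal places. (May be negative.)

After op 1 tick(8): ref=8.0000 raw=[6.4000 6.4000]
After op 2 tick(7): ref=15.0000 raw=[12.0000 12.0000]
After op 3 sync(1): ref=15.0000 raw=[12.0000 15.0000]
Drift of clock 0 after op 3: 12.0000 - 15.0000 = -3.0000

Answer: -3.0000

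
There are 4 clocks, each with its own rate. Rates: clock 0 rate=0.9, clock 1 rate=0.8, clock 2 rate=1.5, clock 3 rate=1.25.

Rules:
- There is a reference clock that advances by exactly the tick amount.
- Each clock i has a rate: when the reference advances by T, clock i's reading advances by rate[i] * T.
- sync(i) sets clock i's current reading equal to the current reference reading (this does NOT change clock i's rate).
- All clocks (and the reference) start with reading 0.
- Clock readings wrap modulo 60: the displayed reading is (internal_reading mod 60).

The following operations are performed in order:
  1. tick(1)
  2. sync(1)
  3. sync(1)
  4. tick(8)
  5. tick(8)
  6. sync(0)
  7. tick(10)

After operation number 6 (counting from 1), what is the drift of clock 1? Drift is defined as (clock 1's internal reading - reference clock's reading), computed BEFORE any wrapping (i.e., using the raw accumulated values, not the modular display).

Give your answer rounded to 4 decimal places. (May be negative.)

After op 1 tick(1): ref=1.0000 raw=[0.9000 0.8000 1.5000 1.2500]
After op 2 sync(1): ref=1.0000 raw=[0.9000 1.0000 1.5000 1.2500]
After op 3 sync(1): ref=1.0000 raw=[0.9000 1.0000 1.5000 1.2500]
After op 4 tick(8): ref=9.0000 raw=[8.1000 7.4000 13.5000 11.2500]
After op 5 tick(8): ref=17.0000 raw=[15.3000 13.8000 25.5000 21.2500]
After op 6 sync(0): ref=17.0000 raw=[17.0000 13.8000 25.5000 21.2500]
Drift of clock 1 after op 6: 13.8000 - 17.0000 = -3.2000

Answer: -3.2000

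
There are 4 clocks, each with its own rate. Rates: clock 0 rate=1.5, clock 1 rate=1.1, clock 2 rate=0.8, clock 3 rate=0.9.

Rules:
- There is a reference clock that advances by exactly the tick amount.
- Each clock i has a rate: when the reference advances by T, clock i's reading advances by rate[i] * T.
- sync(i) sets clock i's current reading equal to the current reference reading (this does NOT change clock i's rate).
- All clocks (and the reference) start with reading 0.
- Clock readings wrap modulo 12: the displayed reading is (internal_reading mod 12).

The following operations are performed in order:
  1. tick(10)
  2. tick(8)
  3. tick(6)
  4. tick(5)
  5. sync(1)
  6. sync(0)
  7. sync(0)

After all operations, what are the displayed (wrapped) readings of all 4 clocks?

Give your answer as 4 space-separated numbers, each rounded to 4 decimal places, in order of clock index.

After op 1 tick(10): ref=10.0000 raw=[15.0000 11.0000 8.0000 9.0000]
After op 2 tick(8): ref=18.0000 raw=[27.0000 19.8000 14.4000 16.2000]
After op 3 tick(6): ref=24.0000 raw=[36.0000 26.4000 19.2000 21.6000]
After op 4 tick(5): ref=29.0000 raw=[43.5000 31.9000 23.2000 26.1000]
After op 5 sync(1): ref=29.0000 raw=[43.5000 29.0000 23.2000 26.1000]
After op 6 sync(0): ref=29.0000 raw=[29.0000 29.0000 23.2000 26.1000]
After op 7 sync(0): ref=29.0000 raw=[29.0000 29.0000 23.2000 26.1000]
Wrap final raw readings (mod 12): 29.0000 mod 12 = 5.0000; 29.0000 mod 12 = 5.0000; 23.2000 mod 12 = 11.2000; 26.1000 mod 12 = 2.1000

Answer: 5.0000 5.0000 11.2000 2.1000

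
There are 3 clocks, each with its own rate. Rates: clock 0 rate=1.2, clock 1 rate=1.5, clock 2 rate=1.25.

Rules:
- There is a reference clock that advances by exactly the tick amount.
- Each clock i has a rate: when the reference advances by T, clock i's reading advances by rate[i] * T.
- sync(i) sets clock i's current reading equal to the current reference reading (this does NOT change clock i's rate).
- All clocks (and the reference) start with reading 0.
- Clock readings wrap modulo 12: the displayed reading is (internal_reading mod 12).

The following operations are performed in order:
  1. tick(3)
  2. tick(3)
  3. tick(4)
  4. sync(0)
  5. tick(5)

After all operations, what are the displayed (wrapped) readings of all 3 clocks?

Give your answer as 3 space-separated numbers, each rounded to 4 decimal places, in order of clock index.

After op 1 tick(3): ref=3.0000 raw=[3.6000 4.5000 3.7500]
After op 2 tick(3): ref=6.0000 raw=[7.2000 9.0000 7.5000]
After op 3 tick(4): ref=10.0000 raw=[12.0000 15.0000 12.5000]
After op 4 sync(0): ref=10.0000 raw=[10.0000 15.0000 12.5000]
After op 5 tick(5): ref=15.0000 raw=[16.0000 22.5000 18.7500]
Wrap final raw readings (mod 12): 16.0000 mod 12 = 4.0000; 22.5000 mod 12 = 10.5000; 18.7500 mod 12 = 6.7500

Answer: 4.0000 10.5000 6.7500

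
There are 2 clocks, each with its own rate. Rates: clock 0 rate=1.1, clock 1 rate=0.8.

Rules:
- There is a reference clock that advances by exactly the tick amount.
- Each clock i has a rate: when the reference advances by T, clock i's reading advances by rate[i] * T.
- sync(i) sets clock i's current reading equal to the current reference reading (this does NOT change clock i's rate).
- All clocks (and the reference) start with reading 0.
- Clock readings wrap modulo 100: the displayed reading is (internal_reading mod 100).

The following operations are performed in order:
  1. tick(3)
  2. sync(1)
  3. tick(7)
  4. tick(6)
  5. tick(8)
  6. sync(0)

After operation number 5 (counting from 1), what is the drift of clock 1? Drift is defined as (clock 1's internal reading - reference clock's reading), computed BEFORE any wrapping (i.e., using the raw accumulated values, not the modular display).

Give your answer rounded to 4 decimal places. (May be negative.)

Answer: -4.2000

Derivation:
After op 1 tick(3): ref=3.0000 raw=[3.3000 2.4000]
After op 2 sync(1): ref=3.0000 raw=[3.3000 3.0000]
After op 3 tick(7): ref=10.0000 raw=[11.0000 8.6000]
After op 4 tick(6): ref=16.0000 raw=[17.6000 13.4000]
After op 5 tick(8): ref=24.0000 raw=[26.4000 19.8000]
Drift of clock 1 after op 5: 19.8000 - 24.0000 = -4.2000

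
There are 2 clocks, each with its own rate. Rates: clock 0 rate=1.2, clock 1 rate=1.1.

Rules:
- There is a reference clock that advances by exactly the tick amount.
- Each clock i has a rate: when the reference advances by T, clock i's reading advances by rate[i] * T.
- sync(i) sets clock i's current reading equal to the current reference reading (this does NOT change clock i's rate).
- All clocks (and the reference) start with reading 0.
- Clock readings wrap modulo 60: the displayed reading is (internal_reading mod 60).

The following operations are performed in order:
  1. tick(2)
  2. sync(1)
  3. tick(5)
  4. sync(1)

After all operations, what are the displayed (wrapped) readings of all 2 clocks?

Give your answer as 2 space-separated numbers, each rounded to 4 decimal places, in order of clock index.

Answer: 8.4000 7.0000

Derivation:
After op 1 tick(2): ref=2.0000 raw=[2.4000 2.2000]
After op 2 sync(1): ref=2.0000 raw=[2.4000 2.0000]
After op 3 tick(5): ref=7.0000 raw=[8.4000 7.5000]
After op 4 sync(1): ref=7.0000 raw=[8.4000 7.0000]
Wrap final raw readings (mod 60): 8.4000 mod 60 = 8.4000; 7.0000 mod 60 = 7.0000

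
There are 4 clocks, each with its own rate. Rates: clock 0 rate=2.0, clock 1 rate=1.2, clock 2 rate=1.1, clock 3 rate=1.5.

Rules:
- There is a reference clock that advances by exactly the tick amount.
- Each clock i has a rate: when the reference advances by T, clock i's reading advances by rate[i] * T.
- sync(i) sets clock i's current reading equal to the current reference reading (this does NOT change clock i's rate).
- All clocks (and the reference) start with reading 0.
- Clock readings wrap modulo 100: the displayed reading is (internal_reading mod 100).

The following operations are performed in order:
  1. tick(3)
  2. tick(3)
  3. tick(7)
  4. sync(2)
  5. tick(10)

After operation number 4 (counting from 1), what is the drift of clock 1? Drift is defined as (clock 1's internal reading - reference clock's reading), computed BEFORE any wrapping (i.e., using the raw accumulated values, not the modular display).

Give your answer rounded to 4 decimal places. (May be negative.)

After op 1 tick(3): ref=3.0000 raw=[6.0000 3.6000 3.3000 4.5000]
After op 2 tick(3): ref=6.0000 raw=[12.0000 7.2000 6.6000 9.0000]
After op 3 tick(7): ref=13.0000 raw=[26.0000 15.6000 14.3000 19.5000]
After op 4 sync(2): ref=13.0000 raw=[26.0000 15.6000 13.0000 19.5000]
Drift of clock 1 after op 4: 15.6000 - 13.0000 = 2.6000

Answer: 2.6000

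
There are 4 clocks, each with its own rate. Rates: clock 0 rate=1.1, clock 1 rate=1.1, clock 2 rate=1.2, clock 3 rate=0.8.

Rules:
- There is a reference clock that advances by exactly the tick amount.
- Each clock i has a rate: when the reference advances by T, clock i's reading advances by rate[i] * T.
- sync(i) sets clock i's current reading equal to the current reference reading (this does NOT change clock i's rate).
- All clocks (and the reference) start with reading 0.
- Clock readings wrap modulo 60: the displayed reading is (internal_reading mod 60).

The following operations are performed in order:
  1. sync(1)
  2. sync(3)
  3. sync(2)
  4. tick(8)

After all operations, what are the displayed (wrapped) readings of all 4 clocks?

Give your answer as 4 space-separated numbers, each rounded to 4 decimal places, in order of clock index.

Answer: 8.8000 8.8000 9.6000 6.4000

Derivation:
After op 1 sync(1): ref=0.0000 raw=[0.0000 0.0000 0.0000 0.0000]
After op 2 sync(3): ref=0.0000 raw=[0.0000 0.0000 0.0000 0.0000]
After op 3 sync(2): ref=0.0000 raw=[0.0000 0.0000 0.0000 0.0000]
After op 4 tick(8): ref=8.0000 raw=[8.8000 8.8000 9.6000 6.4000]
Wrap final raw readings (mod 60): 8.8000 mod 60 = 8.8000; 8.8000 mod 60 = 8.8000; 9.6000 mod 60 = 9.6000; 6.4000 mod 60 = 6.4000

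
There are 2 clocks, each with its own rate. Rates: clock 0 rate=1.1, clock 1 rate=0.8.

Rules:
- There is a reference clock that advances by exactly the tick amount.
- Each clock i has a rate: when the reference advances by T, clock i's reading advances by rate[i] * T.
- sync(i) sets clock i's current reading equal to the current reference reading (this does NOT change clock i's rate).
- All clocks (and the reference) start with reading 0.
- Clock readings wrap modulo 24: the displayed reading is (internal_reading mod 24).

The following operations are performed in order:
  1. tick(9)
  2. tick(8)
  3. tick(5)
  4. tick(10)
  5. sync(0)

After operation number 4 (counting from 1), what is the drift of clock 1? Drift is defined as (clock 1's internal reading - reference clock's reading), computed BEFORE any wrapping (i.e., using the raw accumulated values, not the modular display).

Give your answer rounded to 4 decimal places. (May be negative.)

Answer: -6.4000

Derivation:
After op 1 tick(9): ref=9.0000 raw=[9.9000 7.2000]
After op 2 tick(8): ref=17.0000 raw=[18.7000 13.6000]
After op 3 tick(5): ref=22.0000 raw=[24.2000 17.6000]
After op 4 tick(10): ref=32.0000 raw=[35.2000 25.6000]
Drift of clock 1 after op 4: 25.6000 - 32.0000 = -6.4000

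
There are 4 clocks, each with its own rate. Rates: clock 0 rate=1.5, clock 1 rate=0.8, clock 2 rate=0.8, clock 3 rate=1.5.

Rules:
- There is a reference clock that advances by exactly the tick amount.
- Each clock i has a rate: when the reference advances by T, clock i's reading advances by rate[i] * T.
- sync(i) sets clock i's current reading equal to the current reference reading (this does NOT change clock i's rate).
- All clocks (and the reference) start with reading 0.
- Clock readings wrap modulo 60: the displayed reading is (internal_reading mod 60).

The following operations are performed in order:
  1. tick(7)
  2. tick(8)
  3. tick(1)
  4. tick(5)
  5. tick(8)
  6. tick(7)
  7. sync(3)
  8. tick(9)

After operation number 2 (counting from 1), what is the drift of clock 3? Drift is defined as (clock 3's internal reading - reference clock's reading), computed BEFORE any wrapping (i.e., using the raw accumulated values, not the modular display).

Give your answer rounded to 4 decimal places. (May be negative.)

After op 1 tick(7): ref=7.0000 raw=[10.5000 5.6000 5.6000 10.5000]
After op 2 tick(8): ref=15.0000 raw=[22.5000 12.0000 12.0000 22.5000]
Drift of clock 3 after op 2: 22.5000 - 15.0000 = 7.5000

Answer: 7.5000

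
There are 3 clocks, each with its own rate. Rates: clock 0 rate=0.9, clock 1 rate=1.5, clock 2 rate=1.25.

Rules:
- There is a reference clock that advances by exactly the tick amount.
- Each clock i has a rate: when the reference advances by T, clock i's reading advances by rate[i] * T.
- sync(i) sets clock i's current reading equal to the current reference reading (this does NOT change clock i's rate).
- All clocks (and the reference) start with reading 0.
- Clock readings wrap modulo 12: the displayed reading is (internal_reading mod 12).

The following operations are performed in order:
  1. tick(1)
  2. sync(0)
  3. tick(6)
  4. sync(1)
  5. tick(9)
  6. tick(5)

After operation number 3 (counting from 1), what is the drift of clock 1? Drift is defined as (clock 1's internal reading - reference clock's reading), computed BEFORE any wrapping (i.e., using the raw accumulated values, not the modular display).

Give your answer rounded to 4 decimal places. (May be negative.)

After op 1 tick(1): ref=1.0000 raw=[0.9000 1.5000 1.2500]
After op 2 sync(0): ref=1.0000 raw=[1.0000 1.5000 1.2500]
After op 3 tick(6): ref=7.0000 raw=[6.4000 10.5000 8.7500]
Drift of clock 1 after op 3: 10.5000 - 7.0000 = 3.5000

Answer: 3.5000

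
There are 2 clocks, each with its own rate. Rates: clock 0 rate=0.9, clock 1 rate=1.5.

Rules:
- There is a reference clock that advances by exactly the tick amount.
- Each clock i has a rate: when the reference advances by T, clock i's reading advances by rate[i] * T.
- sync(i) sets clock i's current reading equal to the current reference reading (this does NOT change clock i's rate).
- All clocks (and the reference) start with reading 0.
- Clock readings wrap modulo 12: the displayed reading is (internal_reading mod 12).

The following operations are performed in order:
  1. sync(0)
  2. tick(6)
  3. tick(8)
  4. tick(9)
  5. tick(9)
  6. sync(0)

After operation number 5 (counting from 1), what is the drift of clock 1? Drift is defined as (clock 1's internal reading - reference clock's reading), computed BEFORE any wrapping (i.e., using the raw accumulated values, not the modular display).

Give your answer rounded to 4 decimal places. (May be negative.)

Answer: 16.0000

Derivation:
After op 1 sync(0): ref=0.0000 raw=[0.0000 0.0000]
After op 2 tick(6): ref=6.0000 raw=[5.4000 9.0000]
After op 3 tick(8): ref=14.0000 raw=[12.6000 21.0000]
After op 4 tick(9): ref=23.0000 raw=[20.7000 34.5000]
After op 5 tick(9): ref=32.0000 raw=[28.8000 48.0000]
Drift of clock 1 after op 5: 48.0000 - 32.0000 = 16.0000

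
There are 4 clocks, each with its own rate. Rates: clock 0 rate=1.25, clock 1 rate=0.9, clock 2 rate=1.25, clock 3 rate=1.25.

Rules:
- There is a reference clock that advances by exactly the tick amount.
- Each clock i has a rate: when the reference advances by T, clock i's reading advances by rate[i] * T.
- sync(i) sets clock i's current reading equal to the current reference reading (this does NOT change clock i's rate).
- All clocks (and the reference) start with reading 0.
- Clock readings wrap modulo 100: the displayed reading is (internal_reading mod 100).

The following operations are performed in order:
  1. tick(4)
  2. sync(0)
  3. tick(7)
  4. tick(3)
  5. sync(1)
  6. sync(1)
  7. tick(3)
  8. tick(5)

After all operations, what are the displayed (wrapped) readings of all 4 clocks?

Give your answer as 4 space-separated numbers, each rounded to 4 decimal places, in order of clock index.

After op 1 tick(4): ref=4.0000 raw=[5.0000 3.6000 5.0000 5.0000]
After op 2 sync(0): ref=4.0000 raw=[4.0000 3.6000 5.0000 5.0000]
After op 3 tick(7): ref=11.0000 raw=[12.7500 9.9000 13.7500 13.7500]
After op 4 tick(3): ref=14.0000 raw=[16.5000 12.6000 17.5000 17.5000]
After op 5 sync(1): ref=14.0000 raw=[16.5000 14.0000 17.5000 17.5000]
After op 6 sync(1): ref=14.0000 raw=[16.5000 14.0000 17.5000 17.5000]
After op 7 tick(3): ref=17.0000 raw=[20.2500 16.7000 21.2500 21.2500]
After op 8 tick(5): ref=22.0000 raw=[26.5000 21.2000 27.5000 27.5000]
Wrap final raw readings (mod 100): 26.5000 mod 100 = 26.5000; 21.2000 mod 100 = 21.2000; 27.5000 mod 100 = 27.5000; 27.5000 mod 100 = 27.5000

Answer: 26.5000 21.2000 27.5000 27.5000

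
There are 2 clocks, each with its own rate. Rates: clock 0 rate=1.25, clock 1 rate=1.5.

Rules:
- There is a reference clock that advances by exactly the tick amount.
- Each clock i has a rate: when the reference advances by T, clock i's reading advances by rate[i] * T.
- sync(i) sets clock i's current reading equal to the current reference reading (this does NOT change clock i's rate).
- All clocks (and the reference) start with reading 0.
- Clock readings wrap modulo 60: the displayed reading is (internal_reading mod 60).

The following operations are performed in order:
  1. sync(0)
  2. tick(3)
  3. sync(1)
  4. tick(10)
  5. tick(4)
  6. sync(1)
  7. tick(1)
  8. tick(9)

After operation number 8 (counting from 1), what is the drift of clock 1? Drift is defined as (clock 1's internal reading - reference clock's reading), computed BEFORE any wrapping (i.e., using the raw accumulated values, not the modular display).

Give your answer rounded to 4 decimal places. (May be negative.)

After op 1 sync(0): ref=0.0000 raw=[0.0000 0.0000]
After op 2 tick(3): ref=3.0000 raw=[3.7500 4.5000]
After op 3 sync(1): ref=3.0000 raw=[3.7500 3.0000]
After op 4 tick(10): ref=13.0000 raw=[16.2500 18.0000]
After op 5 tick(4): ref=17.0000 raw=[21.2500 24.0000]
After op 6 sync(1): ref=17.0000 raw=[21.2500 17.0000]
After op 7 tick(1): ref=18.0000 raw=[22.5000 18.5000]
After op 8 tick(9): ref=27.0000 raw=[33.7500 32.0000]
Drift of clock 1 after op 8: 32.0000 - 27.0000 = 5.0000

Answer: 5.0000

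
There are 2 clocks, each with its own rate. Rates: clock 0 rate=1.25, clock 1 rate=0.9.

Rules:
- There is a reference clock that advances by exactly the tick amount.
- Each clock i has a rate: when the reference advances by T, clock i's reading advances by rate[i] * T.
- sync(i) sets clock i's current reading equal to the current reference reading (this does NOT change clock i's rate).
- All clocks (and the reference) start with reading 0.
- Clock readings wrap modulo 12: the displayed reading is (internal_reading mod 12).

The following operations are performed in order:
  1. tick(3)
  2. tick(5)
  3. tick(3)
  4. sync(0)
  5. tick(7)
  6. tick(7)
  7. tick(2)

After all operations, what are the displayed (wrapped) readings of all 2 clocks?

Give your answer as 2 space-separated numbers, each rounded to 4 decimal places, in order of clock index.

Answer: 7.0000 0.3000

Derivation:
After op 1 tick(3): ref=3.0000 raw=[3.7500 2.7000]
After op 2 tick(5): ref=8.0000 raw=[10.0000 7.2000]
After op 3 tick(3): ref=11.0000 raw=[13.7500 9.9000]
After op 4 sync(0): ref=11.0000 raw=[11.0000 9.9000]
After op 5 tick(7): ref=18.0000 raw=[19.7500 16.2000]
After op 6 tick(7): ref=25.0000 raw=[28.5000 22.5000]
After op 7 tick(2): ref=27.0000 raw=[31.0000 24.3000]
Wrap final raw readings (mod 12): 31.0000 mod 12 = 7.0000; 24.3000 mod 12 = 0.3000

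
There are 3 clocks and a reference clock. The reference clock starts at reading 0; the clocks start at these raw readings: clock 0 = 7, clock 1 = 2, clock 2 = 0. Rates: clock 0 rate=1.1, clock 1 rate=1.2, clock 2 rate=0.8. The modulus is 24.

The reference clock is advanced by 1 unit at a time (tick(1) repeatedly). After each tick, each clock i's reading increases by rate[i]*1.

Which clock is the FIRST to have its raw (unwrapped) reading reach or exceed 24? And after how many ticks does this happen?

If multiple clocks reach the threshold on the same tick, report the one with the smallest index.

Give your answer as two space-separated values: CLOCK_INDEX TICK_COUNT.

clock 0: start=7, rate=1.1, needs 24-7 = 17; ticks = ceil(17/1.1) = ceil(15.4545) = 16; reading at tick 16 = 7 + 1.1*16 = 24.6000
clock 1: start=2, rate=1.2, needs 24-2 = 22; ticks = ceil(22/1.2) = ceil(18.3333) = 19; reading at tick 19 = 2 + 1.2*19 = 24.8000
clock 2: start=0, rate=0.8, needs 24-0 = 24; ticks = ceil(24/0.8) = ceil(30.0000) = 30; reading at tick 30 = 0 + 0.8*30 = 24.0000
Minimum tick count = 16; winners = [0]; smallest index = 0

Answer: 0 16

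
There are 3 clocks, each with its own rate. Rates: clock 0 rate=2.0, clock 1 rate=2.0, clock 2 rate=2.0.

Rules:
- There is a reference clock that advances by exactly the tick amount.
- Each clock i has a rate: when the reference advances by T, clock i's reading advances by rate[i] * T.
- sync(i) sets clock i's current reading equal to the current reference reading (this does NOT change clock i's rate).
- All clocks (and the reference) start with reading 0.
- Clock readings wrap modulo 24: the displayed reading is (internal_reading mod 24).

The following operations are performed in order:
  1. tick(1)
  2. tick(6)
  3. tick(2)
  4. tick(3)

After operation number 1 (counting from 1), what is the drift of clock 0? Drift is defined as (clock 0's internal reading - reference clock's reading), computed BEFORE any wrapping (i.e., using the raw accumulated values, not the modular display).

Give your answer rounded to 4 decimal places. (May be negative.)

Answer: 1.0000

Derivation:
After op 1 tick(1): ref=1.0000 raw=[2.0000 2.0000 2.0000]
Drift of clock 0 after op 1: 2.0000 - 1.0000 = 1.0000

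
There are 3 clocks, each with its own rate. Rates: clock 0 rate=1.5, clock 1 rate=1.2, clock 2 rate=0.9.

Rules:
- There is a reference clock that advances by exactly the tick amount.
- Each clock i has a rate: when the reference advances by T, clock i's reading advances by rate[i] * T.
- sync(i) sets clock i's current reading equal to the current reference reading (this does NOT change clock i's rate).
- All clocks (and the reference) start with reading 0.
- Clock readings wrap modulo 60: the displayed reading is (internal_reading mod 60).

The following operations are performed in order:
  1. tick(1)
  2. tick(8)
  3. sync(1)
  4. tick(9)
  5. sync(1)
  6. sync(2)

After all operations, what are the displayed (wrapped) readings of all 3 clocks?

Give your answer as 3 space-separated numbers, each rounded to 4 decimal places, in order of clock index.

After op 1 tick(1): ref=1.0000 raw=[1.5000 1.2000 0.9000]
After op 2 tick(8): ref=9.0000 raw=[13.5000 10.8000 8.1000]
After op 3 sync(1): ref=9.0000 raw=[13.5000 9.0000 8.1000]
After op 4 tick(9): ref=18.0000 raw=[27.0000 19.8000 16.2000]
After op 5 sync(1): ref=18.0000 raw=[27.0000 18.0000 16.2000]
After op 6 sync(2): ref=18.0000 raw=[27.0000 18.0000 18.0000]
Wrap final raw readings (mod 60): 27.0000 mod 60 = 27.0000; 18.0000 mod 60 = 18.0000; 18.0000 mod 60 = 18.0000

Answer: 27.0000 18.0000 18.0000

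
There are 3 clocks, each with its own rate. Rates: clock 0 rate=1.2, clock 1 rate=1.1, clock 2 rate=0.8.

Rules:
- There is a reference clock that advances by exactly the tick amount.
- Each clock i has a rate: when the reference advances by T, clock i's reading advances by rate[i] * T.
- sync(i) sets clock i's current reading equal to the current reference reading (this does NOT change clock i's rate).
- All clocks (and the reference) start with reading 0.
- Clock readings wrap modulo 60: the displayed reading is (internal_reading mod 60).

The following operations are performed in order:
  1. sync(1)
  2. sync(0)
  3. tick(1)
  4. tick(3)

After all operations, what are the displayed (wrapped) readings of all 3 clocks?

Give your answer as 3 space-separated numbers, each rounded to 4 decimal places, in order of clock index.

After op 1 sync(1): ref=0.0000 raw=[0.0000 0.0000 0.0000]
After op 2 sync(0): ref=0.0000 raw=[0.0000 0.0000 0.0000]
After op 3 tick(1): ref=1.0000 raw=[1.2000 1.1000 0.8000]
After op 4 tick(3): ref=4.0000 raw=[4.8000 4.4000 3.2000]
Wrap final raw readings (mod 60): 4.8000 mod 60 = 4.8000; 4.4000 mod 60 = 4.4000; 3.2000 mod 60 = 3.2000

Answer: 4.8000 4.4000 3.2000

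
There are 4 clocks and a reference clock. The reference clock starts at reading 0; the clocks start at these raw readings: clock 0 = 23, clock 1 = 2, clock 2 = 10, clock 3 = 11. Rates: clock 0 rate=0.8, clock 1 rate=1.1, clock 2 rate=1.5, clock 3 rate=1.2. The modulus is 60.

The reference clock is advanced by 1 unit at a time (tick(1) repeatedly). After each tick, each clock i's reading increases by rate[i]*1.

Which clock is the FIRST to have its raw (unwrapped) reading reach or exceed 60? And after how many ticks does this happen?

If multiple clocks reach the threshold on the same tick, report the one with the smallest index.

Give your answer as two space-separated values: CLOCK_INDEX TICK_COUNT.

clock 0: start=23, rate=0.8, needs 60-23 = 37; ticks = ceil(37/0.8) = ceil(46.2500) = 47; reading at tick 47 = 23 + 0.8*47 = 60.6000
clock 1: start=2, rate=1.1, needs 60-2 = 58; ticks = ceil(58/1.1) = ceil(52.7273) = 53; reading at tick 53 = 2 + 1.1*53 = 60.3000
clock 2: start=10, rate=1.5, needs 60-10 = 50; ticks = ceil(50/1.5) = ceil(33.3333) = 34; reading at tick 34 = 10 + 1.5*34 = 61.0000
clock 3: start=11, rate=1.2, needs 60-11 = 49; ticks = ceil(49/1.2) = ceil(40.8333) = 41; reading at tick 41 = 11 + 1.2*41 = 60.2000
Minimum tick count = 34; winners = [2]; smallest index = 2

Answer: 2 34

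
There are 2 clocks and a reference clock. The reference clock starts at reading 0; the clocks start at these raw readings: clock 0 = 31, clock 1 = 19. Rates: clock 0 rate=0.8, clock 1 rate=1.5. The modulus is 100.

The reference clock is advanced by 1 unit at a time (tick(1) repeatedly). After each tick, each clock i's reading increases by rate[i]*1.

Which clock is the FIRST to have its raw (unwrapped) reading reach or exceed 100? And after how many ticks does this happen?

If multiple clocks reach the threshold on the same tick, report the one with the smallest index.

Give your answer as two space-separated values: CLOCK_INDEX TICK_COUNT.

Answer: 1 54

Derivation:
clock 0: start=31, rate=0.8, needs 100-31 = 69; ticks = ceil(69/0.8) = ceil(86.2500) = 87; reading at tick 87 = 31 + 0.8*87 = 100.6000
clock 1: start=19, rate=1.5, needs 100-19 = 81; ticks = ceil(81/1.5) = ceil(54.0000) = 54; reading at tick 54 = 19 + 1.5*54 = 100.0000
Minimum tick count = 54; winners = [1]; smallest index = 1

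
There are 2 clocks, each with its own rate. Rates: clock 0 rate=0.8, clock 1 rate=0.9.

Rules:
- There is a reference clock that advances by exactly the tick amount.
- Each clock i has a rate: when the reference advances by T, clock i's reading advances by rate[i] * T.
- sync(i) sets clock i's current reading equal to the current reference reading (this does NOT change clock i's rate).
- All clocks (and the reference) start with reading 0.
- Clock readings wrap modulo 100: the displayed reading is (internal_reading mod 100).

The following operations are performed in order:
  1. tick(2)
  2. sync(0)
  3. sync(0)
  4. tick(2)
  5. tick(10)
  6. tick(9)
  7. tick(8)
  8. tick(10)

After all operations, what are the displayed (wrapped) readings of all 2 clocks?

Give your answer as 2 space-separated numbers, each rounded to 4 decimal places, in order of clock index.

Answer: 33.2000 36.9000

Derivation:
After op 1 tick(2): ref=2.0000 raw=[1.6000 1.8000]
After op 2 sync(0): ref=2.0000 raw=[2.0000 1.8000]
After op 3 sync(0): ref=2.0000 raw=[2.0000 1.8000]
After op 4 tick(2): ref=4.0000 raw=[3.6000 3.6000]
After op 5 tick(10): ref=14.0000 raw=[11.6000 12.6000]
After op 6 tick(9): ref=23.0000 raw=[18.8000 20.7000]
After op 7 tick(8): ref=31.0000 raw=[25.2000 27.9000]
After op 8 tick(10): ref=41.0000 raw=[33.2000 36.9000]
Wrap final raw readings (mod 100): 33.2000 mod 100 = 33.2000; 36.9000 mod 100 = 36.9000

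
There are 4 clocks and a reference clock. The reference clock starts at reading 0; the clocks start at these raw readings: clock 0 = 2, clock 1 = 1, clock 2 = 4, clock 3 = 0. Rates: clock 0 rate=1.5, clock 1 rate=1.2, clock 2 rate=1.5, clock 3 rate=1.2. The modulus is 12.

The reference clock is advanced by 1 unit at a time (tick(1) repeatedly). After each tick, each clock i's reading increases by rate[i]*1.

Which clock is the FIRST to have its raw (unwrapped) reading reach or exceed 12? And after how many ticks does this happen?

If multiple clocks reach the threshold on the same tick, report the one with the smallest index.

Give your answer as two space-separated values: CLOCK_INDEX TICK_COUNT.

clock 0: start=2, rate=1.5, needs 12-2 = 10; ticks = ceil(10/1.5) = ceil(6.6667) = 7; reading at tick 7 = 2 + 1.5*7 = 12.5000
clock 1: start=1, rate=1.2, needs 12-1 = 11; ticks = ceil(11/1.2) = ceil(9.1667) = 10; reading at tick 10 = 1 + 1.2*10 = 13.0000
clock 2: start=4, rate=1.5, needs 12-4 = 8; ticks = ceil(8/1.5) = ceil(5.3333) = 6; reading at tick 6 = 4 + 1.5*6 = 13.0000
clock 3: start=0, rate=1.2, needs 12-0 = 12; ticks = ceil(12/1.2) = ceil(10.0000) = 10; reading at tick 10 = 0 + 1.2*10 = 12.0000
Minimum tick count = 6; winners = [2]; smallest index = 2

Answer: 2 6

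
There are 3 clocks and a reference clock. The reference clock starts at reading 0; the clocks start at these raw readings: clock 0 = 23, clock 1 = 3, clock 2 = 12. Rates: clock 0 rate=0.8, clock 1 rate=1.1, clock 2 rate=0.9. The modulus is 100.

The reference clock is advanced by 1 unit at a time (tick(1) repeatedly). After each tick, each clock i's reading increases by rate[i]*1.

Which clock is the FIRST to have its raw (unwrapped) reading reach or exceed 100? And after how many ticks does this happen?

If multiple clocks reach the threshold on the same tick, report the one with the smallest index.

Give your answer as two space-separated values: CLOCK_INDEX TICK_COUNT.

Answer: 1 89

Derivation:
clock 0: start=23, rate=0.8, needs 100-23 = 77; ticks = ceil(77/0.8) = ceil(96.2500) = 97; reading at tick 97 = 23 + 0.8*97 = 100.6000
clock 1: start=3, rate=1.1, needs 100-3 = 97; ticks = ceil(97/1.1) = ceil(88.1818) = 89; reading at tick 89 = 3 + 1.1*89 = 100.9000
clock 2: start=12, rate=0.9, needs 100-12 = 88; ticks = ceil(88/0.9) = ceil(97.7778) = 98; reading at tick 98 = 12 + 0.9*98 = 100.2000
Minimum tick count = 89; winners = [1]; smallest index = 1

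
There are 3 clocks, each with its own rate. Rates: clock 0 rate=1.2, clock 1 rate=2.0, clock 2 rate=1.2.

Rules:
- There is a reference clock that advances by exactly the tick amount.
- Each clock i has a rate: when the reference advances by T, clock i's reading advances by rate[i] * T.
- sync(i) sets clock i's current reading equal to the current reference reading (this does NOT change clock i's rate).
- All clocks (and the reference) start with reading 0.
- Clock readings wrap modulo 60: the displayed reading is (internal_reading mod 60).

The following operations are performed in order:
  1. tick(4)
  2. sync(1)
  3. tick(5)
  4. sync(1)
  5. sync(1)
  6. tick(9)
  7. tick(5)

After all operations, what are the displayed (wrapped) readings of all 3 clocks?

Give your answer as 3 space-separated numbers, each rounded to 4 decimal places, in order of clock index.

After op 1 tick(4): ref=4.0000 raw=[4.8000 8.0000 4.8000]
After op 2 sync(1): ref=4.0000 raw=[4.8000 4.0000 4.8000]
After op 3 tick(5): ref=9.0000 raw=[10.8000 14.0000 10.8000]
After op 4 sync(1): ref=9.0000 raw=[10.8000 9.0000 10.8000]
After op 5 sync(1): ref=9.0000 raw=[10.8000 9.0000 10.8000]
After op 6 tick(9): ref=18.0000 raw=[21.6000 27.0000 21.6000]
After op 7 tick(5): ref=23.0000 raw=[27.6000 37.0000 27.6000]
Wrap final raw readings (mod 60): 27.6000 mod 60 = 27.6000; 37.0000 mod 60 = 37.0000; 27.6000 mod 60 = 27.6000

Answer: 27.6000 37.0000 27.6000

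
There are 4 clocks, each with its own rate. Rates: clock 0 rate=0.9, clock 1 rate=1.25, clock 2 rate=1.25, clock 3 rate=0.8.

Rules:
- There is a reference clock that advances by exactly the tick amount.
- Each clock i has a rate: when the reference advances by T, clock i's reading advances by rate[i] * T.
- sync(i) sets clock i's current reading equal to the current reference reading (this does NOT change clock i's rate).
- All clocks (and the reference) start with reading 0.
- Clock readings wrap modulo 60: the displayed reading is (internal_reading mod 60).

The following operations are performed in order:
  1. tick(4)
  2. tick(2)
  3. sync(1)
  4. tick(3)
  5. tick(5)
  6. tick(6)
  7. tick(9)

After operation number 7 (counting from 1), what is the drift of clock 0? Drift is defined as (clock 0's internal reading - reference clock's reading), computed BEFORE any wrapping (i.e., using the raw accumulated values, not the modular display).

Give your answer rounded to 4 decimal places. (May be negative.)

After op 1 tick(4): ref=4.0000 raw=[3.6000 5.0000 5.0000 3.2000]
After op 2 tick(2): ref=6.0000 raw=[5.4000 7.5000 7.5000 4.8000]
After op 3 sync(1): ref=6.0000 raw=[5.4000 6.0000 7.5000 4.8000]
After op 4 tick(3): ref=9.0000 raw=[8.1000 9.7500 11.2500 7.2000]
After op 5 tick(5): ref=14.0000 raw=[12.6000 16.0000 17.5000 11.2000]
After op 6 tick(6): ref=20.0000 raw=[18.0000 23.5000 25.0000 16.0000]
After op 7 tick(9): ref=29.0000 raw=[26.1000 34.7500 36.2500 23.2000]
Drift of clock 0 after op 7: 26.1000 - 29.0000 = -2.9000

Answer: -2.9000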